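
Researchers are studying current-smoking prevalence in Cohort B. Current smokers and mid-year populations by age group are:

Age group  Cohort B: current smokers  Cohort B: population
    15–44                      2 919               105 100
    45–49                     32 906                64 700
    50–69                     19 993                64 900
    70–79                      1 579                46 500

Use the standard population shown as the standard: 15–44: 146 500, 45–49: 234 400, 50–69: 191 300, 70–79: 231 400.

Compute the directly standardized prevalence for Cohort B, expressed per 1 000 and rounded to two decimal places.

Age-specific rates per 1 000 for Cohort B: 27.774, 508.594, 308.059, 33.957.
Standard total = 803 600; weights = 0.1823, 0.2917, 0.2381, 0.2880.
Standardized rate: 0.1823×27.774 + 0.2917×508.594 + 0.2381×308.059 + 0.2880×33.957 = 236.5261 per 1 000.

236.53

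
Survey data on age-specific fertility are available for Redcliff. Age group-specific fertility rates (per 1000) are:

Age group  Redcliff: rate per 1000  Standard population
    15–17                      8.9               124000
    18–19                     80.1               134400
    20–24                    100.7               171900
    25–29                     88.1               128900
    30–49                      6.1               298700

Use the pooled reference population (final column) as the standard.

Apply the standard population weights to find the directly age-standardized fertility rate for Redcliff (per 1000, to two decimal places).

Standard total = 857900; weights = 0.1445, 0.1567, 0.2004, 0.1503, 0.3482.
Standardized rate: 0.1445×8.9 + 0.1567×80.1 + 0.2004×100.7 + 0.1503×88.1 + 0.3482×6.1 = 49.3735 per 1000.

49.37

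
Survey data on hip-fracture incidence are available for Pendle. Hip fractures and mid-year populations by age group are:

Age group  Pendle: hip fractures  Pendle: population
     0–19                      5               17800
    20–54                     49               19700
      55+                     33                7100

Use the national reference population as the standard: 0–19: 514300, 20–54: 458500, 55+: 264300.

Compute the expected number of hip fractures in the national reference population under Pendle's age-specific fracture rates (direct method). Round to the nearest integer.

Age-specific rates per 100000 for Pendle: 28.09, 248.73, 464.79.
Expected hip fractures = Σ (standard pop × age-specific rate ÷ 100000)
= 514300×28.09/100000 + 458500×248.73/100000 + 264300×464.79/100000
= 144.47 + 1140.43 + 1228.44 = 2513.33.

2513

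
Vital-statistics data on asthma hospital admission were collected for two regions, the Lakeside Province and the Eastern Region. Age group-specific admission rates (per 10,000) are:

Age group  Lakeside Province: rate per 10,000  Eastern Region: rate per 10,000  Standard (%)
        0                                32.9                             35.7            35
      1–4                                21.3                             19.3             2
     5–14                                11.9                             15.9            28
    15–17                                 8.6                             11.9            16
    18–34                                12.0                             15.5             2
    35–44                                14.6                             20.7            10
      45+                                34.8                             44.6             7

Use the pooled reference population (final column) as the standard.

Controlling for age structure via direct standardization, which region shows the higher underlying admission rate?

Eastern Region

Standard weights: 0.35, 0.02, 0.28, 0.16, 0.02, 0.10, 0.07.
The Lakeside Province: 0.3500×32.9 + 0.0200×21.3 + 0.2800×11.9 + 0.1600×8.6 + 0.0200×12.0 + 0.1000×14.6 + 0.0700×34.8 = 20.7850 per 10,000.
The Eastern Region: 0.3500×35.7 + 0.0200×19.3 + 0.2800×15.9 + 0.1600×11.9 + 0.0200×15.5 + 0.1000×20.7 + 0.0700×44.6 = 24.7390 per 10,000.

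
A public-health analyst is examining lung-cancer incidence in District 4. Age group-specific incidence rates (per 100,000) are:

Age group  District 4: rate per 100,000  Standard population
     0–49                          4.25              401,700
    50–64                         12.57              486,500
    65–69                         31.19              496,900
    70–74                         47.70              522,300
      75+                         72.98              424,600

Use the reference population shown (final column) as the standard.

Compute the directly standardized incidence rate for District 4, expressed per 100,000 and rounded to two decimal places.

Standard total = 2,332,000; weights = 0.1723, 0.2086, 0.2131, 0.2240, 0.1821.
Standardized rate: 0.1723×4.25 + 0.2086×12.57 + 0.2131×31.19 + 0.2240×47.70 + 0.1821×72.98 = 33.9716 per 100,000.

33.97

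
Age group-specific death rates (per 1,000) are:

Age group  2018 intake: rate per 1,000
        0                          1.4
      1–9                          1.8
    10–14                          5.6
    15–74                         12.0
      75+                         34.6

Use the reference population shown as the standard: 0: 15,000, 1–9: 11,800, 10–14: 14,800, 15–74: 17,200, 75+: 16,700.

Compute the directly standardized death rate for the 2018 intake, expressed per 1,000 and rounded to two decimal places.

12.04

Standard total = 75,500; weights = 0.1987, 0.1563, 0.1960, 0.2278, 0.2212.
Standardized rate: 0.1987×1.4 + 0.1563×1.8 + 0.1960×5.6 + 0.2278×12.0 + 0.2212×34.6 = 12.0442 per 1,000.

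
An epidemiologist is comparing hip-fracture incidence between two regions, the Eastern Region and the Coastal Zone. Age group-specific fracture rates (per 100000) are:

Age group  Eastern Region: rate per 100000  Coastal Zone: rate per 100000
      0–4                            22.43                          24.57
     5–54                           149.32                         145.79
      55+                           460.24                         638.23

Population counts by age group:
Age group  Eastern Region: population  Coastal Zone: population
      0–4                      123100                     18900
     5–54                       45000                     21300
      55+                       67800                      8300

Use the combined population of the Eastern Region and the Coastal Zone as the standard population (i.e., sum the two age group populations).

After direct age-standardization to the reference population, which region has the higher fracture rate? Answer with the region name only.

Coastal Zone

Combined standard total = 284400; weights = 0.4993, 0.2331, 0.2676.
The Eastern Region: 0.4993×22.43 + 0.2331×149.32 + 0.2676×460.24 = 169.1605 per 100000.
The Coastal Zone: 0.4993×24.57 + 0.2331×145.79 + 0.2676×638.23 = 217.0328 per 100000.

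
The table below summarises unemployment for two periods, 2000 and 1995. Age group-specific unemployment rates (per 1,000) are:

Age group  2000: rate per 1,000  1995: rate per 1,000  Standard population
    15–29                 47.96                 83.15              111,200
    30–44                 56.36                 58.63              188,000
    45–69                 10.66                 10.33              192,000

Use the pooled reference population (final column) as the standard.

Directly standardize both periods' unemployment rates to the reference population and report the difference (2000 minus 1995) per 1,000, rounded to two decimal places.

Standard total = 491,200; weights = 0.2264, 0.3827, 0.3909.
2000: 0.2264×47.96 + 0.3827×56.36 + 0.3909×10.66 = 36.5952 per 1,000.
1995: 0.2264×83.15 + 0.3827×58.63 + 0.3909×10.33 = 45.3015 per 1,000.
Difference = 36.5952 − 45.3015 = -8.7063.

-8.71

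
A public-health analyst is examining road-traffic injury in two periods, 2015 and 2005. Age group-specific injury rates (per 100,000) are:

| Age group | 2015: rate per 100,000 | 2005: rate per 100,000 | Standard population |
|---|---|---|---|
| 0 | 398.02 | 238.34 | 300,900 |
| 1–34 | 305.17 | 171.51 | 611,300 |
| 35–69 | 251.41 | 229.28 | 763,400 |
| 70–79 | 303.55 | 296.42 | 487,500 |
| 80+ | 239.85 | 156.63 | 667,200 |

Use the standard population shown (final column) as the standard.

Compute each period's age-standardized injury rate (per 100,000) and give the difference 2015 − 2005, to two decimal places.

72.66

Standard total = 2,830,300; weights = 0.1063, 0.2160, 0.2697, 0.1722, 0.2357.
2015: 0.1063×398.02 + 0.2160×305.17 + 0.2697×251.41 + 0.1722×303.55 + 0.2357×239.85 = 284.8636 per 100,000.
2005: 0.1063×238.34 + 0.2160×171.51 + 0.2697×229.28 + 0.1722×296.42 + 0.2357×156.63 = 212.2041 per 100,000.
Difference = 284.8636 − 212.2041 = 72.6596.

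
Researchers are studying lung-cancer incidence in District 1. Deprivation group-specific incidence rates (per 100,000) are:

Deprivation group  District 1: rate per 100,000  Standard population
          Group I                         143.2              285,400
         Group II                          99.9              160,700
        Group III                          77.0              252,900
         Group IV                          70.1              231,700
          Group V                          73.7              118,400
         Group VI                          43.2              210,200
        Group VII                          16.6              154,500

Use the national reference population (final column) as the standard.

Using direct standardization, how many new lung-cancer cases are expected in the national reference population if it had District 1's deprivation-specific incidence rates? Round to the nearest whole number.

Expected new lung-cancer cases = Σ (standard pop × deprivation-specific rate ÷ 100,000)
= 285,400×143.2/100,000 + 160,700×99.9/100,000 + 252,900×77.0/100,000 + 231,700×70.1/100,000 + 118,400×73.7/100,000 + 210,200×43.2/100,000 + 154,500×16.6/100,000
= 408.69 + 160.54 + 194.73 + 162.42 + 87.26 + 90.81 + 25.65 = 1130.10.

1130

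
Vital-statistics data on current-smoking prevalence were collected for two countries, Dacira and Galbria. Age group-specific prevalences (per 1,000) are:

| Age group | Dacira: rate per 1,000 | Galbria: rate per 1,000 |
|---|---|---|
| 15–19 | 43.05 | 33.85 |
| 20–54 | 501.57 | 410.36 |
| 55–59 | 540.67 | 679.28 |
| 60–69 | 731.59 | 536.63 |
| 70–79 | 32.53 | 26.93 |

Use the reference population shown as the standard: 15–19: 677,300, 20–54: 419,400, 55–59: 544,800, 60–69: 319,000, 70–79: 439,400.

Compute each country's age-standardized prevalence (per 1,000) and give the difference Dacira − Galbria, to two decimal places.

Standard total = 2,399,900; weights = 0.2822, 0.1748, 0.2270, 0.1329, 0.1831.
Dacira: 0.2822×43.05 + 0.1748×501.57 + 0.2270×540.67 + 0.1329×731.59 + 0.1831×32.53 = 325.7403 per 1,000.
Galbria: 0.2822×33.85 + 0.1748×410.36 + 0.2270×679.28 + 0.1329×536.63 + 0.1831×26.93 = 311.7302 per 1,000.
Difference = 325.7403 − 311.7302 = 14.0101.

14.01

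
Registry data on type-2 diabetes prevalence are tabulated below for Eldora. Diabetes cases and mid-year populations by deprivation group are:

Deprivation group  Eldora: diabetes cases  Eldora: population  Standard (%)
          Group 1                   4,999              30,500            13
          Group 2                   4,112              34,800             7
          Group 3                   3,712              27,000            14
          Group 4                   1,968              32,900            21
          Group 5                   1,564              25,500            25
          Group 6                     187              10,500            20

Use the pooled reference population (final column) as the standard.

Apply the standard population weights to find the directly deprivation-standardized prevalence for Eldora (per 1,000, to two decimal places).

80.28

Deprivation-specific rates per 1,000 for Eldora: 163.902, 118.161, 137.481, 59.818, 61.333, 17.810.
Standard weights: 0.13, 0.07, 0.14, 0.21, 0.25, 0.20.
Standardized rate: 0.1300×163.902 + 0.0700×118.161 + 0.1400×137.481 + 0.2100×59.818 + 0.2500×61.333 + 0.2000×17.810 = 80.2828 per 1,000.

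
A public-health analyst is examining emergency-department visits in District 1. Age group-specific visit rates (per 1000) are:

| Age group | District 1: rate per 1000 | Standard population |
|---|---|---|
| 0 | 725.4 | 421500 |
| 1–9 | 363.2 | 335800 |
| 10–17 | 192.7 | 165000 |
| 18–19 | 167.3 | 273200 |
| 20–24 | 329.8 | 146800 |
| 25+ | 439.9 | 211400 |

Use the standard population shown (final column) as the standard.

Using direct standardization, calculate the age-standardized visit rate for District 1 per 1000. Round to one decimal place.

Standard total = 1553700; weights = 0.2713, 0.2161, 0.1062, 0.1758, 0.0945, 0.1361.
Standardized rate: 0.2713×725.4 + 0.2161×363.2 + 0.1062×192.7 + 0.1758×167.3 + 0.0945×329.8 + 0.1361×439.9 = 416.1872 per 1000.

416.2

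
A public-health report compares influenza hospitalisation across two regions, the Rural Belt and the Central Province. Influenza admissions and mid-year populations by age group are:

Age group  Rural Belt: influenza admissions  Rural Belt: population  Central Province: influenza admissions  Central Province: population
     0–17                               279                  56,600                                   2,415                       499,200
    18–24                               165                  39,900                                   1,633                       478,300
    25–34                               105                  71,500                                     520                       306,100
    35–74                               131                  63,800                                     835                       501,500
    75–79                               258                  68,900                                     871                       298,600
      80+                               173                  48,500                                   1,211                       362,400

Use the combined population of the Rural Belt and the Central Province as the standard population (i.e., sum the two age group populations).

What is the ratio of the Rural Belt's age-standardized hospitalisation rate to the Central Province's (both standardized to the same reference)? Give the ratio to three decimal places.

Age-specific rates per 100,000 for the Rural Belt: 492.93, 413.53, 146.85, 205.33, 374.46, 356.70.
For the Central Province: 483.77, 341.42, 169.88, 166.50, 291.69, 334.16.
Combined standard total = 2,795,300; weights = 0.1988, 0.1854, 0.1351, 0.2022, 0.1315, 0.1470.
The Rural Belt: 0.1988×492.93 + 0.1854×413.53 + 0.1351×146.85 + 0.2022×205.33 + 0.1315×374.46 + 0.1470×356.70 = 337.6992 per 100,000.
The Central Province: 0.1988×483.77 + 0.1854×341.42 + 0.1351×169.88 + 0.2022×166.50 + 0.1315×291.69 + 0.1470×334.16 = 303.5731 per 100,000.
Ratio = 337.6992 ÷ 303.5731 = 1.11241.

1.112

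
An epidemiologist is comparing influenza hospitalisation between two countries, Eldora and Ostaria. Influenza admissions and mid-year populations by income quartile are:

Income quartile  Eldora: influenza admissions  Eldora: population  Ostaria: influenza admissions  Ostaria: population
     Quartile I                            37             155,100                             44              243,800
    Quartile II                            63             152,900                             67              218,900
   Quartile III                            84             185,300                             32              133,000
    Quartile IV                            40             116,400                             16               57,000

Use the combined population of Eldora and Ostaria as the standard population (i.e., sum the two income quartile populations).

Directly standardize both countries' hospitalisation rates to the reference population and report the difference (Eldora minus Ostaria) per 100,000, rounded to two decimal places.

Income-specific rates per 100,000 for Eldora: 23.86, 41.20, 45.33, 34.36.
For Ostaria: 18.05, 30.61, 24.06, 28.07.
Combined standard total = 1,262,400; weights = 0.3160, 0.2945, 0.2521, 0.1374.
Eldora: 0.3160×23.86 + 0.2945×41.20 + 0.2521×45.33 + 0.1374×34.36 = 35.8233 per 100,000.
Ostaria: 0.3160×18.05 + 0.2945×30.61 + 0.2521×24.06 + 0.1374×28.07 = 24.6394 per 100,000.
Difference = 35.8233 − 24.6394 = 11.1839.

11.18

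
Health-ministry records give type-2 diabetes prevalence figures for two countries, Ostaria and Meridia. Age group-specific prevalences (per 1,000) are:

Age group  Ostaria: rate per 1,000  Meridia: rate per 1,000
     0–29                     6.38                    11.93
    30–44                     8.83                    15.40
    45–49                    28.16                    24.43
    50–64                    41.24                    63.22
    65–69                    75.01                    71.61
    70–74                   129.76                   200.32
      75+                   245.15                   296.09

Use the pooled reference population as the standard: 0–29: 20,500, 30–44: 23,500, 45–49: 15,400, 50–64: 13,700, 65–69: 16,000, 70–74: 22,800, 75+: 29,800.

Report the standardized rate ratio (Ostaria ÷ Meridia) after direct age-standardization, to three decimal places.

0.781

Standard total = 141,700; weights = 0.1447, 0.1658, 0.1087, 0.0967, 0.1129, 0.1609, 0.2103.
Ostaria: 0.1447×6.38 + 0.1658×8.83 + 0.1087×28.16 + 0.0967×41.24 + 0.1129×75.01 + 0.1609×129.76 + 0.2103×245.15 = 90.3395 per 1,000.
Meridia: 0.1447×11.93 + 0.1658×15.40 + 0.1087×24.43 + 0.0967×63.22 + 0.1129×71.61 + 0.1609×200.32 + 0.2103×296.09 = 115.6340 per 1,000.
Ratio = 90.3395 ÷ 115.6340 = 0.78125.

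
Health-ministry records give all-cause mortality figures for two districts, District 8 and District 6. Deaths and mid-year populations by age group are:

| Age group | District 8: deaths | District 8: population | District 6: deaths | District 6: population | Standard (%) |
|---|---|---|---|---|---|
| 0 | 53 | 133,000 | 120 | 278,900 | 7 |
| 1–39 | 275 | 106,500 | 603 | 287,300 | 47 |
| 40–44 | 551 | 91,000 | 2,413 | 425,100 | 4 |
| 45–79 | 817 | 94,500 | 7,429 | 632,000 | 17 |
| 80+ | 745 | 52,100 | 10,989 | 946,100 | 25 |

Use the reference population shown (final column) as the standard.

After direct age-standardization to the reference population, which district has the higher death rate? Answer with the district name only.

District 8

Age-specific rates per 1,000 for District 8: 0.398, 2.582, 6.055, 8.646, 14.299.
For District 6: 0.430, 2.099, 5.676, 11.755, 11.615.
Standard weights: 0.07, 0.47, 0.04, 0.17, 0.25.
District 8: 0.0700×0.398 + 0.4700×2.582 + 0.0400×6.055 + 0.1700×8.646 + 0.2500×14.299 = 6.5283 per 1,000.
District 6: 0.0700×0.430 + 0.4700×2.099 + 0.0400×5.676 + 0.1700×11.755 + 0.2500×11.615 = 6.1457 per 1,000.
The crude rates (5.12 vs 8.39) would put District 6 higher, but that reflects its age composition; once standardized to a common age structure, District 8 has the higher underlying rate.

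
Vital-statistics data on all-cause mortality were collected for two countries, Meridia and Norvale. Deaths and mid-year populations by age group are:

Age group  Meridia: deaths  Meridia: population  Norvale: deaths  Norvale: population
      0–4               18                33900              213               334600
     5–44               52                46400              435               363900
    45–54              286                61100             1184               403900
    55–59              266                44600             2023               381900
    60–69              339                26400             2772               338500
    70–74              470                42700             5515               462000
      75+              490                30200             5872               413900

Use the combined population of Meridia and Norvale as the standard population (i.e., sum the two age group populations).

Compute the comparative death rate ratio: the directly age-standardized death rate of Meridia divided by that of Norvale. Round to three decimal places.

1.161

Age-specific rates per 1000 for Meridia: 0.531, 1.121, 4.681, 5.964, 12.841, 11.007, 16.225.
For Norvale: 0.637, 1.195, 2.931, 5.297, 8.189, 11.937, 14.187.
Combined standard total = 2984000; weights = 0.1235, 0.1375, 0.1558, 0.1429, 0.1223, 0.1691, 0.1488.
Meridia: 0.1235×0.531 + 0.1375×1.121 + 0.1558×4.681 + 0.1429×5.964 + 0.1223×12.841 + 0.1691×11.007 + 0.1488×16.225 = 7.6482 per 1000.
Norvale: 0.1235×0.637 + 0.1375×1.195 + 0.1558×2.931 + 0.1429×5.297 + 0.1223×8.189 + 0.1691×11.937 + 0.1488×14.187 = 6.5887 per 1000.
Ratio = 7.6482 ÷ 6.5887 = 1.16080.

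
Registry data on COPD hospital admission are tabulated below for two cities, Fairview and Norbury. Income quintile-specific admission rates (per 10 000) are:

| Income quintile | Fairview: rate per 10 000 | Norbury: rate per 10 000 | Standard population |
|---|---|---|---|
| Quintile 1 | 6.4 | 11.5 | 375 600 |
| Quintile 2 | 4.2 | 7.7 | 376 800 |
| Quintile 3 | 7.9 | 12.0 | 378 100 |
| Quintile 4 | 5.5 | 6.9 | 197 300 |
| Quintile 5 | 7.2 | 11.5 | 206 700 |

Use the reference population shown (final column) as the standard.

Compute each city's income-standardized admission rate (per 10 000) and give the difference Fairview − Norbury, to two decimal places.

-3.88

Standard total = 1 534 500; weights = 0.2448, 0.2456, 0.2464, 0.1286, 0.1347.
Fairview: 0.2448×6.4 + 0.2456×4.2 + 0.2464×7.9 + 0.1286×5.5 + 0.1347×7.2 = 6.2214 per 10 000.
Norbury: 0.2448×11.5 + 0.2456×7.7 + 0.2464×12.0 + 0.1286×6.9 + 0.1347×11.5 = 10.0987 per 10 000.
Difference = 6.2214 − 10.0987 = -3.8772.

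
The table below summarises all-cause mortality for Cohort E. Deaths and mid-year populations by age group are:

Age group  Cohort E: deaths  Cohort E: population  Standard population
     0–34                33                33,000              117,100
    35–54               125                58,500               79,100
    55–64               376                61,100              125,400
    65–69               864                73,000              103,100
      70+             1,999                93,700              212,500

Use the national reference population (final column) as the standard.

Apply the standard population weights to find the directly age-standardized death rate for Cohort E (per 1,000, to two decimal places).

10.69

Age-specific rates per 1,000 for Cohort E: 1.000, 2.137, 6.154, 11.836, 21.334.
Standard total = 637,200; weights = 0.1838, 0.1241, 0.1968, 0.1618, 0.3335.
Standardized rate: 0.1838×1.000 + 0.1241×2.137 + 0.1968×6.154 + 0.1618×11.836 + 0.3335×21.334 = 10.6898 per 1,000.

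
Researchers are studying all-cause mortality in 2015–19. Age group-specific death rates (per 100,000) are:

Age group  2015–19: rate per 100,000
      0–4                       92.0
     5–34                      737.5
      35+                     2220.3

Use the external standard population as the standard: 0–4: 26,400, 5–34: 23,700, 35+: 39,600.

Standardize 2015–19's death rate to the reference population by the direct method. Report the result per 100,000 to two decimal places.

Standard total = 89,700; weights = 0.2943, 0.2642, 0.4415.
Standardized rate: 0.2943×92.0 + 0.2642×737.5 + 0.4415×2220.3 = 1202.1341 per 100,000.

1202.13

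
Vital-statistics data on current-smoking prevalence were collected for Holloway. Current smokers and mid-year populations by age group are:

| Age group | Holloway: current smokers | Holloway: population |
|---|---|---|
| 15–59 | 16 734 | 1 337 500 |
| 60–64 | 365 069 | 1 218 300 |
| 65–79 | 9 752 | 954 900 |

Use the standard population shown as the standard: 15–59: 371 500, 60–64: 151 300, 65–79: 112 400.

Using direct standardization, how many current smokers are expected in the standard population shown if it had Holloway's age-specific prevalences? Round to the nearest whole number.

51134

Age-specific rates per 1 000 for Holloway: 12.511, 299.654, 10.213.
Expected current smokers = Σ (standard pop × age-specific rate ÷ 1 000)
= 371 500×12.511/1 000 + 151 300×299.654/1 000 + 112 400×10.213/1 000
= 4647.99 + 45337.72 + 1147.89 = 51133.60.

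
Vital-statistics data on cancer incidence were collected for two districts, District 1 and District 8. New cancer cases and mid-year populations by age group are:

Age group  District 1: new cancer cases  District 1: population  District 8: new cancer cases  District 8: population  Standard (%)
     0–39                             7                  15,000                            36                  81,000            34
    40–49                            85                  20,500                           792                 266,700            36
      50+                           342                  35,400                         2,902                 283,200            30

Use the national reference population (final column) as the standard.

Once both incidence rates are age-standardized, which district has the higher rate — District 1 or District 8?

Age-specific rates per 100,000 for District 1: 46.67, 414.63, 966.10.
For District 8: 44.44, 296.96, 1024.72.
Standard weights: 0.34, 0.36, 0.30.
District 1: 0.3400×46.67 + 0.3600×414.63 + 0.3000×966.10 = 454.9655 per 100,000.
District 8: 0.3400×44.44 + 0.3600×296.96 + 0.3000×1024.72 = 429.4330 per 100,000.

District 1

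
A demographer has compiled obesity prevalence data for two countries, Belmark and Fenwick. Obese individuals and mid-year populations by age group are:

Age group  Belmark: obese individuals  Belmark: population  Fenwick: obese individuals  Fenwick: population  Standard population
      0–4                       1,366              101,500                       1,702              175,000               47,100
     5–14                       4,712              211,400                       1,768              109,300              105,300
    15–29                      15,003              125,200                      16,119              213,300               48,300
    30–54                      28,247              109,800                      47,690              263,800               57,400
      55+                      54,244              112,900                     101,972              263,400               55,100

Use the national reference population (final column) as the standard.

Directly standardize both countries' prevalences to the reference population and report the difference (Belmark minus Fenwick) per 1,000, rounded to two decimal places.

Age-specific rates per 1,000 for Belmark: 13.458, 22.289, 119.832, 257.259, 480.461.
For Fenwick: 9.726, 16.176, 75.570, 180.781, 387.137.
Standard total = 313,200; weights = 0.1504, 0.3362, 0.1542, 0.1833, 0.1759.
Belmark: 0.1504×13.458 + 0.3362×22.289 + 0.1542×119.832 + 0.1833×257.259 + 0.1759×480.461 = 159.6708 per 1,000.
Fenwick: 0.1504×9.726 + 0.3362×16.176 + 0.1542×75.570 + 0.1833×180.781 + 0.1759×387.137 = 119.7940 per 1,000.
Difference = 159.6708 − 119.7940 = 39.8768.

39.88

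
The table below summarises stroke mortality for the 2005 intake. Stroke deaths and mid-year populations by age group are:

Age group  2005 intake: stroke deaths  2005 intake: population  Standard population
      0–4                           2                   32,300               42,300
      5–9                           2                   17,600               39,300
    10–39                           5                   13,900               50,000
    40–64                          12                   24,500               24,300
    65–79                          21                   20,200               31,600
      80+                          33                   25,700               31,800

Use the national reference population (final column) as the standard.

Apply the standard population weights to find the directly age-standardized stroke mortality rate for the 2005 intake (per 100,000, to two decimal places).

Age-specific rates per 100,000 for the 2005 intake: 6.19, 11.36, 35.97, 48.98, 103.96, 128.40.
Standard total = 219,300; weights = 0.1929, 0.1792, 0.2280, 0.1108, 0.1441, 0.1450.
Standardized rate: 0.1929×6.19 + 0.1792×11.36 + 0.2280×35.97 + 0.1108×48.98 + 0.1441×103.96 + 0.1450×128.40 = 50.4592 per 100,000.

50.46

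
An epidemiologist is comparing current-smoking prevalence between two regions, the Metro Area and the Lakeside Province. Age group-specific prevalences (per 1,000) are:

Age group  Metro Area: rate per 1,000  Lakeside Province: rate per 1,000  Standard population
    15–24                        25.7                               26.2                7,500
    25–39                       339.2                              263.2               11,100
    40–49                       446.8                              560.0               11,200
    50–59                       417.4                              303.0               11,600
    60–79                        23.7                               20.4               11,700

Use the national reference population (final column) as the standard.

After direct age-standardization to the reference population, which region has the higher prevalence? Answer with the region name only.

Standard total = 53,100; weights = 0.1412, 0.2090, 0.2109, 0.2185, 0.2203.
The Metro Area: 0.1412×25.7 + 0.2090×339.2 + 0.2109×446.8 + 0.2185×417.4 + 0.2203×23.7 = 265.1819 per 1,000.
The Lakeside Province: 0.1412×26.2 + 0.2090×263.2 + 0.2109×560.0 + 0.2185×303.0 + 0.2203×20.4 = 247.5235 per 1,000.

Metro Area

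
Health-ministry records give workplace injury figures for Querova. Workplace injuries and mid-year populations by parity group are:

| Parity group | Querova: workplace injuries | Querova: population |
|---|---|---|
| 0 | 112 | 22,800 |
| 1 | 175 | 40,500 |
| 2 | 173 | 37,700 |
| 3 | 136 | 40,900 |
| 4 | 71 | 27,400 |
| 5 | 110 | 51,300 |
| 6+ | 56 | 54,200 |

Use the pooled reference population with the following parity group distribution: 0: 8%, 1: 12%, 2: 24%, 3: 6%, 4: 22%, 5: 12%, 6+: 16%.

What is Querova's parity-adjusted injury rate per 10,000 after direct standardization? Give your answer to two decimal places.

Parity-specific rates per 10,000 for Querova: 49.12, 43.21, 45.89, 33.25, 25.91, 21.44, 10.33.
Standard weights: 0.08, 0.12, 0.24, 0.06, 0.22, 0.12, 0.16.
Standardized rate: 0.0800×49.12 + 0.1200×43.21 + 0.2400×45.89 + 0.0600×33.25 + 0.2200×25.91 + 0.1200×21.44 + 0.1600×10.33 = 32.0503 per 10,000.

32.05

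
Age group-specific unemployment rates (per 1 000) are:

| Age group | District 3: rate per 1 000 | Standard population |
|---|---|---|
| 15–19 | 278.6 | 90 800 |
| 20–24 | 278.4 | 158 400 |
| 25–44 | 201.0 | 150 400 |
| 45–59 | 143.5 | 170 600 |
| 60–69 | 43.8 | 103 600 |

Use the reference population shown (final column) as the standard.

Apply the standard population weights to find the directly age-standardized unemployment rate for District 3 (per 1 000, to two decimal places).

Standard total = 673 800; weights = 0.1348, 0.2351, 0.2232, 0.2532, 0.1538.
Standardized rate: 0.1348×278.6 + 0.2351×278.4 + 0.2232×201.0 + 0.2532×143.5 + 0.1538×43.8 = 190.9240 per 1 000.

190.92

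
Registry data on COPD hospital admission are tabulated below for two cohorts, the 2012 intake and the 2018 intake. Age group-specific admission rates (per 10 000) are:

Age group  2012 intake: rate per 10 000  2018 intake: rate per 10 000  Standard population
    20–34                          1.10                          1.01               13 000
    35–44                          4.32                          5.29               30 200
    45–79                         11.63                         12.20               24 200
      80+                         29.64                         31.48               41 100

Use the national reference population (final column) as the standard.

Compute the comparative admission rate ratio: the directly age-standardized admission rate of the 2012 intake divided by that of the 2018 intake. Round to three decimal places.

0.933

Standard total = 108 500; weights = 0.1198, 0.2783, 0.2230, 0.3788.
The 2012 intake: 0.1198×1.10 + 0.2783×4.32 + 0.2230×11.63 + 0.3788×29.64 = 15.1559 per 10 000.
The 2018 intake: 0.1198×1.01 + 0.2783×5.29 + 0.2230×12.20 + 0.3788×31.48 = 16.2392 per 10 000.
Ratio = 15.1559 ÷ 16.2392 = 0.93329.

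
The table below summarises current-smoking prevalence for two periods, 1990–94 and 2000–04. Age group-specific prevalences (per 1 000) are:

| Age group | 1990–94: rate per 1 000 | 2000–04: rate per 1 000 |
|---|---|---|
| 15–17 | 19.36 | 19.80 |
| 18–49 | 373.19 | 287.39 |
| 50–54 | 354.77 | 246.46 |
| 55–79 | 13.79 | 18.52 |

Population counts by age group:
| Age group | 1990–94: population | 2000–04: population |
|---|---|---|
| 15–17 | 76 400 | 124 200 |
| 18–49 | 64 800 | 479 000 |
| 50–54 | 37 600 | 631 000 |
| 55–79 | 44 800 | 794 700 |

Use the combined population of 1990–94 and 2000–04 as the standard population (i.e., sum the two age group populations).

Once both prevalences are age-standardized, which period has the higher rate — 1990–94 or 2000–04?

1990–94

Combined standard total = 2 252 500; weights = 0.0891, 0.2414, 0.2968, 0.3727.
1990–94: 0.0891×19.36 + 0.2414×373.19 + 0.2968×354.77 + 0.3727×13.79 = 202.2643 per 1 000.
2000–04: 0.0891×19.80 + 0.2414×287.39 + 0.2968×246.46 + 0.3727×18.52 = 151.2032 per 1 000.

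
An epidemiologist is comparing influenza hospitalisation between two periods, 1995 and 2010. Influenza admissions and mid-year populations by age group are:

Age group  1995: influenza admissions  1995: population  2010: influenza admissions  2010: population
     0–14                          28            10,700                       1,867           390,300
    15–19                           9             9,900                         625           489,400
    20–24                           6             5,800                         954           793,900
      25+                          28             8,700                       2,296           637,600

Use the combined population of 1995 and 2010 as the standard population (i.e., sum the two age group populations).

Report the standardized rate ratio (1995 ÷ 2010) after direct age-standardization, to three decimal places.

0.755

Age-specific rates per 100,000 for 1995: 261.68, 90.91, 103.45, 321.84.
For 2010: 478.35, 127.71, 120.17, 360.10.
Combined standard total = 2,346,300; weights = 0.1709, 0.2128, 0.3408, 0.2755.
1995: 0.1709×261.68 + 0.2128×90.91 + 0.3408×103.45 + 0.2755×321.84 = 187.9801 per 100,000.
2010: 0.1709×478.35 + 0.2128×127.71 + 0.3408×120.17 + 0.2755×360.10 = 249.0783 per 100,000.
Ratio = 187.9801 ÷ 249.0783 = 0.75470.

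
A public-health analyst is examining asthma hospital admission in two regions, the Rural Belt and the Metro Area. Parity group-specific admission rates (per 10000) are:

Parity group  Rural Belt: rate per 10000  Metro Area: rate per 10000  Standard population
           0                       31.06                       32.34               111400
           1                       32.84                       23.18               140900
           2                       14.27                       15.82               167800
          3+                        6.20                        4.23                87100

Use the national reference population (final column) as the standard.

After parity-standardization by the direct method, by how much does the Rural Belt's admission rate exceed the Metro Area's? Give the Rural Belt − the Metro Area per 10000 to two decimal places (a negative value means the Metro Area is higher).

Standard total = 507200; weights = 0.2196, 0.2778, 0.3308, 0.1717.
The Rural Belt: 0.2196×31.06 + 0.2778×32.84 + 0.3308×14.27 + 0.1717×6.20 = 21.7306 per 10000.
The Metro Area: 0.2196×32.34 + 0.2778×23.18 + 0.3308×15.82 + 0.1717×4.23 = 19.5027 per 10000.
Difference = 21.7306 − 19.5027 = 2.2279.

2.23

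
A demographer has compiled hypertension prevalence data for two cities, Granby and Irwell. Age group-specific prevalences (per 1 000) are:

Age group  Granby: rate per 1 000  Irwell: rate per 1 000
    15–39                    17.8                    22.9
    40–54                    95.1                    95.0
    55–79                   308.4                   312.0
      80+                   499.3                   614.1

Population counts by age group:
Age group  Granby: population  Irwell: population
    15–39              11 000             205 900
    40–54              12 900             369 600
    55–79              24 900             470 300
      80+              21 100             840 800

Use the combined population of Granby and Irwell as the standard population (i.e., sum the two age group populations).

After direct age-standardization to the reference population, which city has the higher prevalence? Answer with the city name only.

Combined standard total = 1 956 500; weights = 0.1109, 0.1955, 0.2531, 0.4405.
Granby: 0.1109×17.8 + 0.1955×95.1 + 0.2531×308.4 + 0.4405×499.3 = 318.5806 per 1 000.
Irwell: 0.1109×22.9 + 0.1955×95.0 + 0.2531×312.0 + 0.4405×614.1 = 370.6106 per 1 000.

Irwell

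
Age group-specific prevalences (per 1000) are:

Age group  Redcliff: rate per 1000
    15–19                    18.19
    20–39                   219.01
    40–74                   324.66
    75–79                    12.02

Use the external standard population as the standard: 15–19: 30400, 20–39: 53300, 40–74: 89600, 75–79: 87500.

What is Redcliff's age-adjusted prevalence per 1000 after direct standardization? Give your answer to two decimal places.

Standard total = 260800; weights = 0.1166, 0.2044, 0.3436, 0.3355.
Standardized rate: 0.1166×18.19 + 0.2044×219.01 + 0.3436×324.66 + 0.3355×12.02 = 162.4521 per 1000.

162.45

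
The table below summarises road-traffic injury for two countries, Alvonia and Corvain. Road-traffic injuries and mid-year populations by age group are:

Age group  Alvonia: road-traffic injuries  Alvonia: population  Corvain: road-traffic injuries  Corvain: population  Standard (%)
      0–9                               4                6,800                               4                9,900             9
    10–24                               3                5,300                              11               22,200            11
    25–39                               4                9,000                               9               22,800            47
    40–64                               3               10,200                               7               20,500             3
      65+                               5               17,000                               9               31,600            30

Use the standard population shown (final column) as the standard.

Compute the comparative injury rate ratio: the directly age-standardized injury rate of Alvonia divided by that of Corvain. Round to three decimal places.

1.132

Age-specific rates per 100,000 for Alvonia: 58.82, 56.60, 44.44, 29.41, 29.41.
For Corvain: 40.40, 49.55, 39.47, 34.15, 28.48.
Standard weights: 0.09, 0.11, 0.47, 0.03, 0.30.
Alvonia: 0.0900×58.82 + 0.1100×56.60 + 0.4700×44.44 + 0.0300×29.41 + 0.3000×29.41 = 42.1153 per 100,000.
Corvain: 0.0900×40.40 + 0.1100×49.55 + 0.4700×39.47 + 0.0300×34.15 + 0.3000×28.48 = 37.2081 per 100,000.
Ratio = 42.1153 ÷ 37.2081 = 1.13188.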